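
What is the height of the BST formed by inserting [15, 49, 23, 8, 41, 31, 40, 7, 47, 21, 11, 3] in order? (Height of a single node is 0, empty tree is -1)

Insertion order: [15, 49, 23, 8, 41, 31, 40, 7, 47, 21, 11, 3]
Tree (level-order array): [15, 8, 49, 7, 11, 23, None, 3, None, None, None, 21, 41, None, None, None, None, 31, 47, None, 40]
Compute height bottom-up (empty subtree = -1):
  height(3) = 1 + max(-1, -1) = 0
  height(7) = 1 + max(0, -1) = 1
  height(11) = 1 + max(-1, -1) = 0
  height(8) = 1 + max(1, 0) = 2
  height(21) = 1 + max(-1, -1) = 0
  height(40) = 1 + max(-1, -1) = 0
  height(31) = 1 + max(-1, 0) = 1
  height(47) = 1 + max(-1, -1) = 0
  height(41) = 1 + max(1, 0) = 2
  height(23) = 1 + max(0, 2) = 3
  height(49) = 1 + max(3, -1) = 4
  height(15) = 1 + max(2, 4) = 5
Height = 5


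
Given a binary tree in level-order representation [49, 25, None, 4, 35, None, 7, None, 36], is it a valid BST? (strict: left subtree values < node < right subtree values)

Level-order array: [49, 25, None, 4, 35, None, 7, None, 36]
Validate using subtree bounds (lo, hi): at each node, require lo < value < hi,
then recurse left with hi=value and right with lo=value.
Preorder trace (stopping at first violation):
  at node 49 with bounds (-inf, +inf): OK
  at node 25 with bounds (-inf, 49): OK
  at node 4 with bounds (-inf, 25): OK
  at node 7 with bounds (4, 25): OK
  at node 35 with bounds (25, 49): OK
  at node 36 with bounds (35, 49): OK
No violation found at any node.
Result: Valid BST


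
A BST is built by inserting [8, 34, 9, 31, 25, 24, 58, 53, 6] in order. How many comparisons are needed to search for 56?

Search path for 56: 8 -> 34 -> 58 -> 53
Found: False
Comparisons: 4


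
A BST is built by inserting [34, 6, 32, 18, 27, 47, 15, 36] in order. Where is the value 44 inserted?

Starting tree (level order): [34, 6, 47, None, 32, 36, None, 18, None, None, None, 15, 27]
Insertion path: 34 -> 47 -> 36
Result: insert 44 as right child of 36
Final tree (level order): [34, 6, 47, None, 32, 36, None, 18, None, None, 44, 15, 27]


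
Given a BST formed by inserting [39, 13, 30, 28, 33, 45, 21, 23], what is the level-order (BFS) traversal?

Tree insertion order: [39, 13, 30, 28, 33, 45, 21, 23]
Tree (level-order array): [39, 13, 45, None, 30, None, None, 28, 33, 21, None, None, None, None, 23]
BFS from the root, enqueuing left then right child of each popped node:
  queue [39] -> pop 39, enqueue [13, 45], visited so far: [39]
  queue [13, 45] -> pop 13, enqueue [30], visited so far: [39, 13]
  queue [45, 30] -> pop 45, enqueue [none], visited so far: [39, 13, 45]
  queue [30] -> pop 30, enqueue [28, 33], visited so far: [39, 13, 45, 30]
  queue [28, 33] -> pop 28, enqueue [21], visited so far: [39, 13, 45, 30, 28]
  queue [33, 21] -> pop 33, enqueue [none], visited so far: [39, 13, 45, 30, 28, 33]
  queue [21] -> pop 21, enqueue [23], visited so far: [39, 13, 45, 30, 28, 33, 21]
  queue [23] -> pop 23, enqueue [none], visited so far: [39, 13, 45, 30, 28, 33, 21, 23]
Result: [39, 13, 45, 30, 28, 33, 21, 23]


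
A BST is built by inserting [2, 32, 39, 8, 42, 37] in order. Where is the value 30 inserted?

Starting tree (level order): [2, None, 32, 8, 39, None, None, 37, 42]
Insertion path: 2 -> 32 -> 8
Result: insert 30 as right child of 8
Final tree (level order): [2, None, 32, 8, 39, None, 30, 37, 42]


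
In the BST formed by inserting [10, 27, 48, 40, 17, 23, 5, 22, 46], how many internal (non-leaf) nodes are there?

Tree built from: [10, 27, 48, 40, 17, 23, 5, 22, 46]
Tree (level-order array): [10, 5, 27, None, None, 17, 48, None, 23, 40, None, 22, None, None, 46]
Rule: An internal node has at least one child.
Per-node child counts:
  node 10: 2 child(ren)
  node 5: 0 child(ren)
  node 27: 2 child(ren)
  node 17: 1 child(ren)
  node 23: 1 child(ren)
  node 22: 0 child(ren)
  node 48: 1 child(ren)
  node 40: 1 child(ren)
  node 46: 0 child(ren)
Matching nodes: [10, 27, 17, 23, 48, 40]
Count of internal (non-leaf) nodes: 6


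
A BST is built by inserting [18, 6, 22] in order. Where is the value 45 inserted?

Starting tree (level order): [18, 6, 22]
Insertion path: 18 -> 22
Result: insert 45 as right child of 22
Final tree (level order): [18, 6, 22, None, None, None, 45]


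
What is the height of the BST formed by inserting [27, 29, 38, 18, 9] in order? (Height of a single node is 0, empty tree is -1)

Insertion order: [27, 29, 38, 18, 9]
Tree (level-order array): [27, 18, 29, 9, None, None, 38]
Compute height bottom-up (empty subtree = -1):
  height(9) = 1 + max(-1, -1) = 0
  height(18) = 1 + max(0, -1) = 1
  height(38) = 1 + max(-1, -1) = 0
  height(29) = 1 + max(-1, 0) = 1
  height(27) = 1 + max(1, 1) = 2
Height = 2


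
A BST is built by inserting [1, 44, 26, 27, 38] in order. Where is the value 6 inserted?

Starting tree (level order): [1, None, 44, 26, None, None, 27, None, 38]
Insertion path: 1 -> 44 -> 26
Result: insert 6 as left child of 26
Final tree (level order): [1, None, 44, 26, None, 6, 27, None, None, None, 38]


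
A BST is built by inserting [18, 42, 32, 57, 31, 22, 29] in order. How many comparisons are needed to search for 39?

Search path for 39: 18 -> 42 -> 32
Found: False
Comparisons: 3


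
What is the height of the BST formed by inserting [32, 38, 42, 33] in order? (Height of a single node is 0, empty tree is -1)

Insertion order: [32, 38, 42, 33]
Tree (level-order array): [32, None, 38, 33, 42]
Compute height bottom-up (empty subtree = -1):
  height(33) = 1 + max(-1, -1) = 0
  height(42) = 1 + max(-1, -1) = 0
  height(38) = 1 + max(0, 0) = 1
  height(32) = 1 + max(-1, 1) = 2
Height = 2


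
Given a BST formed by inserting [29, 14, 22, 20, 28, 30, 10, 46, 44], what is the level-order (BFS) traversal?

Tree insertion order: [29, 14, 22, 20, 28, 30, 10, 46, 44]
Tree (level-order array): [29, 14, 30, 10, 22, None, 46, None, None, 20, 28, 44]
BFS from the root, enqueuing left then right child of each popped node:
  queue [29] -> pop 29, enqueue [14, 30], visited so far: [29]
  queue [14, 30] -> pop 14, enqueue [10, 22], visited so far: [29, 14]
  queue [30, 10, 22] -> pop 30, enqueue [46], visited so far: [29, 14, 30]
  queue [10, 22, 46] -> pop 10, enqueue [none], visited so far: [29, 14, 30, 10]
  queue [22, 46] -> pop 22, enqueue [20, 28], visited so far: [29, 14, 30, 10, 22]
  queue [46, 20, 28] -> pop 46, enqueue [44], visited so far: [29, 14, 30, 10, 22, 46]
  queue [20, 28, 44] -> pop 20, enqueue [none], visited so far: [29, 14, 30, 10, 22, 46, 20]
  queue [28, 44] -> pop 28, enqueue [none], visited so far: [29, 14, 30, 10, 22, 46, 20, 28]
  queue [44] -> pop 44, enqueue [none], visited so far: [29, 14, 30, 10, 22, 46, 20, 28, 44]
Result: [29, 14, 30, 10, 22, 46, 20, 28, 44]


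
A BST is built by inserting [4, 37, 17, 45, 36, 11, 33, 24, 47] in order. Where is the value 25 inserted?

Starting tree (level order): [4, None, 37, 17, 45, 11, 36, None, 47, None, None, 33, None, None, None, 24]
Insertion path: 4 -> 37 -> 17 -> 36 -> 33 -> 24
Result: insert 25 as right child of 24
Final tree (level order): [4, None, 37, 17, 45, 11, 36, None, 47, None, None, 33, None, None, None, 24, None, None, 25]


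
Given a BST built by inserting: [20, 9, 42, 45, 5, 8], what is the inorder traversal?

Tree insertion order: [20, 9, 42, 45, 5, 8]
Tree (level-order array): [20, 9, 42, 5, None, None, 45, None, 8]
Inorder traversal: [5, 8, 9, 20, 42, 45]


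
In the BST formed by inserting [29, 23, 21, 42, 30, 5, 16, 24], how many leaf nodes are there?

Tree built from: [29, 23, 21, 42, 30, 5, 16, 24]
Tree (level-order array): [29, 23, 42, 21, 24, 30, None, 5, None, None, None, None, None, None, 16]
Rule: A leaf has 0 children.
Per-node child counts:
  node 29: 2 child(ren)
  node 23: 2 child(ren)
  node 21: 1 child(ren)
  node 5: 1 child(ren)
  node 16: 0 child(ren)
  node 24: 0 child(ren)
  node 42: 1 child(ren)
  node 30: 0 child(ren)
Matching nodes: [16, 24, 30]
Count of leaf nodes: 3


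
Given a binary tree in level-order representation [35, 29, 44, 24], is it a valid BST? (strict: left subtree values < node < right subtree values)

Level-order array: [35, 29, 44, 24]
Validate using subtree bounds (lo, hi): at each node, require lo < value < hi,
then recurse left with hi=value and right with lo=value.
Preorder trace (stopping at first violation):
  at node 35 with bounds (-inf, +inf): OK
  at node 29 with bounds (-inf, 35): OK
  at node 24 with bounds (-inf, 29): OK
  at node 44 with bounds (35, +inf): OK
No violation found at any node.
Result: Valid BST


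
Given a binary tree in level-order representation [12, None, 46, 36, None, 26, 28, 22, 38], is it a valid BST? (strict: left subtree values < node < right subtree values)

Level-order array: [12, None, 46, 36, None, 26, 28, 22, 38]
Validate using subtree bounds (lo, hi): at each node, require lo < value < hi,
then recurse left with hi=value and right with lo=value.
Preorder trace (stopping at first violation):
  at node 12 with bounds (-inf, +inf): OK
  at node 46 with bounds (12, +inf): OK
  at node 36 with bounds (12, 46): OK
  at node 26 with bounds (12, 36): OK
  at node 22 with bounds (12, 26): OK
  at node 38 with bounds (26, 36): VIOLATION
Node 38 violates its bound: not (26 < 38 < 36).
Result: Not a valid BST


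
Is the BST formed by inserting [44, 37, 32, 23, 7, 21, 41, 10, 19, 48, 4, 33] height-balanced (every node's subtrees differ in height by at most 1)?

Tree (level-order array): [44, 37, 48, 32, 41, None, None, 23, 33, None, None, 7, None, None, None, 4, 21, None, None, 10, None, None, 19]
Definition: a tree is height-balanced if, at every node, |h(left) - h(right)| <= 1 (empty subtree has height -1).
Bottom-up per-node check:
  node 4: h_left=-1, h_right=-1, diff=0 [OK], height=0
  node 19: h_left=-1, h_right=-1, diff=0 [OK], height=0
  node 10: h_left=-1, h_right=0, diff=1 [OK], height=1
  node 21: h_left=1, h_right=-1, diff=2 [FAIL (|1--1|=2 > 1)], height=2
  node 7: h_left=0, h_right=2, diff=2 [FAIL (|0-2|=2 > 1)], height=3
  node 23: h_left=3, h_right=-1, diff=4 [FAIL (|3--1|=4 > 1)], height=4
  node 33: h_left=-1, h_right=-1, diff=0 [OK], height=0
  node 32: h_left=4, h_right=0, diff=4 [FAIL (|4-0|=4 > 1)], height=5
  node 41: h_left=-1, h_right=-1, diff=0 [OK], height=0
  node 37: h_left=5, h_right=0, diff=5 [FAIL (|5-0|=5 > 1)], height=6
  node 48: h_left=-1, h_right=-1, diff=0 [OK], height=0
  node 44: h_left=6, h_right=0, diff=6 [FAIL (|6-0|=6 > 1)], height=7
Node 21 violates the condition: |1 - -1| = 2 > 1.
Result: Not balanced


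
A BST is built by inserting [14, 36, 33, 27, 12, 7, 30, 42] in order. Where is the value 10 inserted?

Starting tree (level order): [14, 12, 36, 7, None, 33, 42, None, None, 27, None, None, None, None, 30]
Insertion path: 14 -> 12 -> 7
Result: insert 10 as right child of 7
Final tree (level order): [14, 12, 36, 7, None, 33, 42, None, 10, 27, None, None, None, None, None, None, 30]


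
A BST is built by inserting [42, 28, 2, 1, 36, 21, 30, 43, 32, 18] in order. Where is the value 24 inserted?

Starting tree (level order): [42, 28, 43, 2, 36, None, None, 1, 21, 30, None, None, None, 18, None, None, 32]
Insertion path: 42 -> 28 -> 2 -> 21
Result: insert 24 as right child of 21
Final tree (level order): [42, 28, 43, 2, 36, None, None, 1, 21, 30, None, None, None, 18, 24, None, 32]


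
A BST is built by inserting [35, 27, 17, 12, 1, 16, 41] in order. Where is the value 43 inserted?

Starting tree (level order): [35, 27, 41, 17, None, None, None, 12, None, 1, 16]
Insertion path: 35 -> 41
Result: insert 43 as right child of 41
Final tree (level order): [35, 27, 41, 17, None, None, 43, 12, None, None, None, 1, 16]


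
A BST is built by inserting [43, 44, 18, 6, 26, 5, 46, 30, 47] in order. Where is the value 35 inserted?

Starting tree (level order): [43, 18, 44, 6, 26, None, 46, 5, None, None, 30, None, 47]
Insertion path: 43 -> 18 -> 26 -> 30
Result: insert 35 as right child of 30
Final tree (level order): [43, 18, 44, 6, 26, None, 46, 5, None, None, 30, None, 47, None, None, None, 35]


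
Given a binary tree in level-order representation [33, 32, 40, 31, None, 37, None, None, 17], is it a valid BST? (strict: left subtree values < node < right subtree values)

Level-order array: [33, 32, 40, 31, None, 37, None, None, 17]
Validate using subtree bounds (lo, hi): at each node, require lo < value < hi,
then recurse left with hi=value and right with lo=value.
Preorder trace (stopping at first violation):
  at node 33 with bounds (-inf, +inf): OK
  at node 32 with bounds (-inf, 33): OK
  at node 31 with bounds (-inf, 32): OK
  at node 17 with bounds (31, 32): VIOLATION
Node 17 violates its bound: not (31 < 17 < 32).
Result: Not a valid BST


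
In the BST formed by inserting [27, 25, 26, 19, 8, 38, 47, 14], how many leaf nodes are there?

Tree built from: [27, 25, 26, 19, 8, 38, 47, 14]
Tree (level-order array): [27, 25, 38, 19, 26, None, 47, 8, None, None, None, None, None, None, 14]
Rule: A leaf has 0 children.
Per-node child counts:
  node 27: 2 child(ren)
  node 25: 2 child(ren)
  node 19: 1 child(ren)
  node 8: 1 child(ren)
  node 14: 0 child(ren)
  node 26: 0 child(ren)
  node 38: 1 child(ren)
  node 47: 0 child(ren)
Matching nodes: [14, 26, 47]
Count of leaf nodes: 3


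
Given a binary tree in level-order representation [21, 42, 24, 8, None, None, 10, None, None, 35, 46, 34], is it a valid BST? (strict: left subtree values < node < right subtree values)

Level-order array: [21, 42, 24, 8, None, None, 10, None, None, 35, 46, 34]
Validate using subtree bounds (lo, hi): at each node, require lo < value < hi,
then recurse left with hi=value and right with lo=value.
Preorder trace (stopping at first violation):
  at node 21 with bounds (-inf, +inf): OK
  at node 42 with bounds (-inf, 21): VIOLATION
Node 42 violates its bound: not (-inf < 42 < 21).
Result: Not a valid BST


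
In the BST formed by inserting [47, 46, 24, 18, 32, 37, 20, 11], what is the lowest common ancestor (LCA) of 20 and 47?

Tree insertion order: [47, 46, 24, 18, 32, 37, 20, 11]
Tree (level-order array): [47, 46, None, 24, None, 18, 32, 11, 20, None, 37]
In a BST, the LCA of p=20, q=47 is the first node v on the
root-to-leaf path with p <= v <= q (go left if both < v, right if both > v).
Walk from root:
  at 47: 20 <= 47 <= 47, this is the LCA
LCA = 47


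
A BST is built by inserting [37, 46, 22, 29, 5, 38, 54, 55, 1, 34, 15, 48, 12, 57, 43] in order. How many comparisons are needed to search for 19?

Search path for 19: 37 -> 22 -> 5 -> 15
Found: False
Comparisons: 4


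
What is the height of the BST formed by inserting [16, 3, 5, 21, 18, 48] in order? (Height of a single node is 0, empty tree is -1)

Insertion order: [16, 3, 5, 21, 18, 48]
Tree (level-order array): [16, 3, 21, None, 5, 18, 48]
Compute height bottom-up (empty subtree = -1):
  height(5) = 1 + max(-1, -1) = 0
  height(3) = 1 + max(-1, 0) = 1
  height(18) = 1 + max(-1, -1) = 0
  height(48) = 1 + max(-1, -1) = 0
  height(21) = 1 + max(0, 0) = 1
  height(16) = 1 + max(1, 1) = 2
Height = 2


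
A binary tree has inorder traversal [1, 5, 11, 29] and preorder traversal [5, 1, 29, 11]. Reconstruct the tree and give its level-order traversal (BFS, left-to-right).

Inorder:  [1, 5, 11, 29]
Preorder: [5, 1, 29, 11]
Algorithm: preorder visits root first, so consume preorder in order;
for each root, split the current inorder slice at that value into
left-subtree inorder and right-subtree inorder, then recurse.
Recursive splits:
  root=5; inorder splits into left=[1], right=[11, 29]
  root=1; inorder splits into left=[], right=[]
  root=29; inorder splits into left=[11], right=[]
  root=11; inorder splits into left=[], right=[]
Reconstructed level-order: [5, 1, 29, 11]


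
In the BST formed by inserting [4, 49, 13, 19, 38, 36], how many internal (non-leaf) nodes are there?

Tree built from: [4, 49, 13, 19, 38, 36]
Tree (level-order array): [4, None, 49, 13, None, None, 19, None, 38, 36]
Rule: An internal node has at least one child.
Per-node child counts:
  node 4: 1 child(ren)
  node 49: 1 child(ren)
  node 13: 1 child(ren)
  node 19: 1 child(ren)
  node 38: 1 child(ren)
  node 36: 0 child(ren)
Matching nodes: [4, 49, 13, 19, 38]
Count of internal (non-leaf) nodes: 5


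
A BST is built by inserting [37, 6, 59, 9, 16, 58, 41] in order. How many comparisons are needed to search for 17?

Search path for 17: 37 -> 6 -> 9 -> 16
Found: False
Comparisons: 4


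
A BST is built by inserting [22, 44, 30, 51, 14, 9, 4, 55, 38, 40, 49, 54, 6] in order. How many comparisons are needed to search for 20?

Search path for 20: 22 -> 14
Found: False
Comparisons: 2


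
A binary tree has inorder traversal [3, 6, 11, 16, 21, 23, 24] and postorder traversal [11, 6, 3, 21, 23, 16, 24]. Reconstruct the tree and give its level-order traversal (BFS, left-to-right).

Inorder:   [3, 6, 11, 16, 21, 23, 24]
Postorder: [11, 6, 3, 21, 23, 16, 24]
Algorithm: postorder visits root last, so walk postorder right-to-left;
each value is the root of the current inorder slice — split it at that
value, recurse on the right subtree first, then the left.
Recursive splits:
  root=24; inorder splits into left=[3, 6, 11, 16, 21, 23], right=[]
  root=16; inorder splits into left=[3, 6, 11], right=[21, 23]
  root=23; inorder splits into left=[21], right=[]
  root=21; inorder splits into left=[], right=[]
  root=3; inorder splits into left=[], right=[6, 11]
  root=6; inorder splits into left=[], right=[11]
  root=11; inorder splits into left=[], right=[]
Reconstructed level-order: [24, 16, 3, 23, 6, 21, 11]


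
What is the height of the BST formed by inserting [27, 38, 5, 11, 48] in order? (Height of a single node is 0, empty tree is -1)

Insertion order: [27, 38, 5, 11, 48]
Tree (level-order array): [27, 5, 38, None, 11, None, 48]
Compute height bottom-up (empty subtree = -1):
  height(11) = 1 + max(-1, -1) = 0
  height(5) = 1 + max(-1, 0) = 1
  height(48) = 1 + max(-1, -1) = 0
  height(38) = 1 + max(-1, 0) = 1
  height(27) = 1 + max(1, 1) = 2
Height = 2


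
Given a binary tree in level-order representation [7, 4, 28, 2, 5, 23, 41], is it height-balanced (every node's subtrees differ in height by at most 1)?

Tree (level-order array): [7, 4, 28, 2, 5, 23, 41]
Definition: a tree is height-balanced if, at every node, |h(left) - h(right)| <= 1 (empty subtree has height -1).
Bottom-up per-node check:
  node 2: h_left=-1, h_right=-1, diff=0 [OK], height=0
  node 5: h_left=-1, h_right=-1, diff=0 [OK], height=0
  node 4: h_left=0, h_right=0, diff=0 [OK], height=1
  node 23: h_left=-1, h_right=-1, diff=0 [OK], height=0
  node 41: h_left=-1, h_right=-1, diff=0 [OK], height=0
  node 28: h_left=0, h_right=0, diff=0 [OK], height=1
  node 7: h_left=1, h_right=1, diff=0 [OK], height=2
All nodes satisfy the balance condition.
Result: Balanced


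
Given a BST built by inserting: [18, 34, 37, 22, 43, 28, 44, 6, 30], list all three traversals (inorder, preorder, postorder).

Tree insertion order: [18, 34, 37, 22, 43, 28, 44, 6, 30]
Tree (level-order array): [18, 6, 34, None, None, 22, 37, None, 28, None, 43, None, 30, None, 44]
Inorder (L, root, R): [6, 18, 22, 28, 30, 34, 37, 43, 44]
Preorder (root, L, R): [18, 6, 34, 22, 28, 30, 37, 43, 44]
Postorder (L, R, root): [6, 30, 28, 22, 44, 43, 37, 34, 18]


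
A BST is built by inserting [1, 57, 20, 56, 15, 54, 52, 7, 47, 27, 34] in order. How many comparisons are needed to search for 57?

Search path for 57: 1 -> 57
Found: True
Comparisons: 2


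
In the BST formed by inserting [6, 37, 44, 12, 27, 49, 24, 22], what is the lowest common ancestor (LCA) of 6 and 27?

Tree insertion order: [6, 37, 44, 12, 27, 49, 24, 22]
Tree (level-order array): [6, None, 37, 12, 44, None, 27, None, 49, 24, None, None, None, 22]
In a BST, the LCA of p=6, q=27 is the first node v on the
root-to-leaf path with p <= v <= q (go left if both < v, right if both > v).
Walk from root:
  at 6: 6 <= 6 <= 27, this is the LCA
LCA = 6


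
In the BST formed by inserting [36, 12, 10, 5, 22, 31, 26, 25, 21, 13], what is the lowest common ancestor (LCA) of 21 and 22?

Tree insertion order: [36, 12, 10, 5, 22, 31, 26, 25, 21, 13]
Tree (level-order array): [36, 12, None, 10, 22, 5, None, 21, 31, None, None, 13, None, 26, None, None, None, 25]
In a BST, the LCA of p=21, q=22 is the first node v on the
root-to-leaf path with p <= v <= q (go left if both < v, right if both > v).
Walk from root:
  at 36: both 21 and 22 < 36, go left
  at 12: both 21 and 22 > 12, go right
  at 22: 21 <= 22 <= 22, this is the LCA
LCA = 22


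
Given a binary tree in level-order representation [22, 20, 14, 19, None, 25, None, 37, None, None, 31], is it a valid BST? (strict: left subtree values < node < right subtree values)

Level-order array: [22, 20, 14, 19, None, 25, None, 37, None, None, 31]
Validate using subtree bounds (lo, hi): at each node, require lo < value < hi,
then recurse left with hi=value and right with lo=value.
Preorder trace (stopping at first violation):
  at node 22 with bounds (-inf, +inf): OK
  at node 20 with bounds (-inf, 22): OK
  at node 19 with bounds (-inf, 20): OK
  at node 37 with bounds (-inf, 19): VIOLATION
Node 37 violates its bound: not (-inf < 37 < 19).
Result: Not a valid BST


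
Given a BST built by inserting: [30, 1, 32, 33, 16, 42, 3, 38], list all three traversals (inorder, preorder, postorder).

Tree insertion order: [30, 1, 32, 33, 16, 42, 3, 38]
Tree (level-order array): [30, 1, 32, None, 16, None, 33, 3, None, None, 42, None, None, 38]
Inorder (L, root, R): [1, 3, 16, 30, 32, 33, 38, 42]
Preorder (root, L, R): [30, 1, 16, 3, 32, 33, 42, 38]
Postorder (L, R, root): [3, 16, 1, 38, 42, 33, 32, 30]


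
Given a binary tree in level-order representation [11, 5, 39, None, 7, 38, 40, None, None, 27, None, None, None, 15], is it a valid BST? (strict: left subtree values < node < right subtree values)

Level-order array: [11, 5, 39, None, 7, 38, 40, None, None, 27, None, None, None, 15]
Validate using subtree bounds (lo, hi): at each node, require lo < value < hi,
then recurse left with hi=value and right with lo=value.
Preorder trace (stopping at first violation):
  at node 11 with bounds (-inf, +inf): OK
  at node 5 with bounds (-inf, 11): OK
  at node 7 with bounds (5, 11): OK
  at node 39 with bounds (11, +inf): OK
  at node 38 with bounds (11, 39): OK
  at node 27 with bounds (11, 38): OK
  at node 15 with bounds (11, 27): OK
  at node 40 with bounds (39, +inf): OK
No violation found at any node.
Result: Valid BST


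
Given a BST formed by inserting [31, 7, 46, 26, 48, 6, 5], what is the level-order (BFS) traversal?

Tree insertion order: [31, 7, 46, 26, 48, 6, 5]
Tree (level-order array): [31, 7, 46, 6, 26, None, 48, 5]
BFS from the root, enqueuing left then right child of each popped node:
  queue [31] -> pop 31, enqueue [7, 46], visited so far: [31]
  queue [7, 46] -> pop 7, enqueue [6, 26], visited so far: [31, 7]
  queue [46, 6, 26] -> pop 46, enqueue [48], visited so far: [31, 7, 46]
  queue [6, 26, 48] -> pop 6, enqueue [5], visited so far: [31, 7, 46, 6]
  queue [26, 48, 5] -> pop 26, enqueue [none], visited so far: [31, 7, 46, 6, 26]
  queue [48, 5] -> pop 48, enqueue [none], visited so far: [31, 7, 46, 6, 26, 48]
  queue [5] -> pop 5, enqueue [none], visited so far: [31, 7, 46, 6, 26, 48, 5]
Result: [31, 7, 46, 6, 26, 48, 5]


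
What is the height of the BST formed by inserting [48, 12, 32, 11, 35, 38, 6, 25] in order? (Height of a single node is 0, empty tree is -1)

Insertion order: [48, 12, 32, 11, 35, 38, 6, 25]
Tree (level-order array): [48, 12, None, 11, 32, 6, None, 25, 35, None, None, None, None, None, 38]
Compute height bottom-up (empty subtree = -1):
  height(6) = 1 + max(-1, -1) = 0
  height(11) = 1 + max(0, -1) = 1
  height(25) = 1 + max(-1, -1) = 0
  height(38) = 1 + max(-1, -1) = 0
  height(35) = 1 + max(-1, 0) = 1
  height(32) = 1 + max(0, 1) = 2
  height(12) = 1 + max(1, 2) = 3
  height(48) = 1 + max(3, -1) = 4
Height = 4


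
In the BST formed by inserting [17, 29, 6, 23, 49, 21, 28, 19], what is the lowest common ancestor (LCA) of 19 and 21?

Tree insertion order: [17, 29, 6, 23, 49, 21, 28, 19]
Tree (level-order array): [17, 6, 29, None, None, 23, 49, 21, 28, None, None, 19]
In a BST, the LCA of p=19, q=21 is the first node v on the
root-to-leaf path with p <= v <= q (go left if both < v, right if both > v).
Walk from root:
  at 17: both 19 and 21 > 17, go right
  at 29: both 19 and 21 < 29, go left
  at 23: both 19 and 21 < 23, go left
  at 21: 19 <= 21 <= 21, this is the LCA
LCA = 21


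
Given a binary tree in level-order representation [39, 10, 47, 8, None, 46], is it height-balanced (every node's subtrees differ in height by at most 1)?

Tree (level-order array): [39, 10, 47, 8, None, 46]
Definition: a tree is height-balanced if, at every node, |h(left) - h(right)| <= 1 (empty subtree has height -1).
Bottom-up per-node check:
  node 8: h_left=-1, h_right=-1, diff=0 [OK], height=0
  node 10: h_left=0, h_right=-1, diff=1 [OK], height=1
  node 46: h_left=-1, h_right=-1, diff=0 [OK], height=0
  node 47: h_left=0, h_right=-1, diff=1 [OK], height=1
  node 39: h_left=1, h_right=1, diff=0 [OK], height=2
All nodes satisfy the balance condition.
Result: Balanced


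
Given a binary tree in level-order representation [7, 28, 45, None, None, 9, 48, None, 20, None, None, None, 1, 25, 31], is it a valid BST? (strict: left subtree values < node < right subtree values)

Level-order array: [7, 28, 45, None, None, 9, 48, None, 20, None, None, None, 1, 25, 31]
Validate using subtree bounds (lo, hi): at each node, require lo < value < hi,
then recurse left with hi=value and right with lo=value.
Preorder trace (stopping at first violation):
  at node 7 with bounds (-inf, +inf): OK
  at node 28 with bounds (-inf, 7): VIOLATION
Node 28 violates its bound: not (-inf < 28 < 7).
Result: Not a valid BST


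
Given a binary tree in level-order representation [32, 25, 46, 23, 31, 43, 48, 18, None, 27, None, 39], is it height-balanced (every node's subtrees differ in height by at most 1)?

Tree (level-order array): [32, 25, 46, 23, 31, 43, 48, 18, None, 27, None, 39]
Definition: a tree is height-balanced if, at every node, |h(left) - h(right)| <= 1 (empty subtree has height -1).
Bottom-up per-node check:
  node 18: h_left=-1, h_right=-1, diff=0 [OK], height=0
  node 23: h_left=0, h_right=-1, diff=1 [OK], height=1
  node 27: h_left=-1, h_right=-1, diff=0 [OK], height=0
  node 31: h_left=0, h_right=-1, diff=1 [OK], height=1
  node 25: h_left=1, h_right=1, diff=0 [OK], height=2
  node 39: h_left=-1, h_right=-1, diff=0 [OK], height=0
  node 43: h_left=0, h_right=-1, diff=1 [OK], height=1
  node 48: h_left=-1, h_right=-1, diff=0 [OK], height=0
  node 46: h_left=1, h_right=0, diff=1 [OK], height=2
  node 32: h_left=2, h_right=2, diff=0 [OK], height=3
All nodes satisfy the balance condition.
Result: Balanced


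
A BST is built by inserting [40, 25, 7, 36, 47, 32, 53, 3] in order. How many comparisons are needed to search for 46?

Search path for 46: 40 -> 47
Found: False
Comparisons: 2


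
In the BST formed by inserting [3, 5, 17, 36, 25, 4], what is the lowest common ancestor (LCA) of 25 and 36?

Tree insertion order: [3, 5, 17, 36, 25, 4]
Tree (level-order array): [3, None, 5, 4, 17, None, None, None, 36, 25]
In a BST, the LCA of p=25, q=36 is the first node v on the
root-to-leaf path with p <= v <= q (go left if both < v, right if both > v).
Walk from root:
  at 3: both 25 and 36 > 3, go right
  at 5: both 25 and 36 > 5, go right
  at 17: both 25 and 36 > 17, go right
  at 36: 25 <= 36 <= 36, this is the LCA
LCA = 36


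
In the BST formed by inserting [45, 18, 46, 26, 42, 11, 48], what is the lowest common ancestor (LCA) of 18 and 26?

Tree insertion order: [45, 18, 46, 26, 42, 11, 48]
Tree (level-order array): [45, 18, 46, 11, 26, None, 48, None, None, None, 42]
In a BST, the LCA of p=18, q=26 is the first node v on the
root-to-leaf path with p <= v <= q (go left if both < v, right if both > v).
Walk from root:
  at 45: both 18 and 26 < 45, go left
  at 18: 18 <= 18 <= 26, this is the LCA
LCA = 18


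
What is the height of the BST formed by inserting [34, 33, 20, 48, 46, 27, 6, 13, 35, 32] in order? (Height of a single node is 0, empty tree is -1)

Insertion order: [34, 33, 20, 48, 46, 27, 6, 13, 35, 32]
Tree (level-order array): [34, 33, 48, 20, None, 46, None, 6, 27, 35, None, None, 13, None, 32]
Compute height bottom-up (empty subtree = -1):
  height(13) = 1 + max(-1, -1) = 0
  height(6) = 1 + max(-1, 0) = 1
  height(32) = 1 + max(-1, -1) = 0
  height(27) = 1 + max(-1, 0) = 1
  height(20) = 1 + max(1, 1) = 2
  height(33) = 1 + max(2, -1) = 3
  height(35) = 1 + max(-1, -1) = 0
  height(46) = 1 + max(0, -1) = 1
  height(48) = 1 + max(1, -1) = 2
  height(34) = 1 + max(3, 2) = 4
Height = 4


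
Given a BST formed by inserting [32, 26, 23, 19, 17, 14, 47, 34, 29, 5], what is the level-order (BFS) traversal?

Tree insertion order: [32, 26, 23, 19, 17, 14, 47, 34, 29, 5]
Tree (level-order array): [32, 26, 47, 23, 29, 34, None, 19, None, None, None, None, None, 17, None, 14, None, 5]
BFS from the root, enqueuing left then right child of each popped node:
  queue [32] -> pop 32, enqueue [26, 47], visited so far: [32]
  queue [26, 47] -> pop 26, enqueue [23, 29], visited so far: [32, 26]
  queue [47, 23, 29] -> pop 47, enqueue [34], visited so far: [32, 26, 47]
  queue [23, 29, 34] -> pop 23, enqueue [19], visited so far: [32, 26, 47, 23]
  queue [29, 34, 19] -> pop 29, enqueue [none], visited so far: [32, 26, 47, 23, 29]
  queue [34, 19] -> pop 34, enqueue [none], visited so far: [32, 26, 47, 23, 29, 34]
  queue [19] -> pop 19, enqueue [17], visited so far: [32, 26, 47, 23, 29, 34, 19]
  queue [17] -> pop 17, enqueue [14], visited so far: [32, 26, 47, 23, 29, 34, 19, 17]
  queue [14] -> pop 14, enqueue [5], visited so far: [32, 26, 47, 23, 29, 34, 19, 17, 14]
  queue [5] -> pop 5, enqueue [none], visited so far: [32, 26, 47, 23, 29, 34, 19, 17, 14, 5]
Result: [32, 26, 47, 23, 29, 34, 19, 17, 14, 5]


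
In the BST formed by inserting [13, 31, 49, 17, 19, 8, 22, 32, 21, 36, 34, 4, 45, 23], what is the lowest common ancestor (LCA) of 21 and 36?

Tree insertion order: [13, 31, 49, 17, 19, 8, 22, 32, 21, 36, 34, 4, 45, 23]
Tree (level-order array): [13, 8, 31, 4, None, 17, 49, None, None, None, 19, 32, None, None, 22, None, 36, 21, 23, 34, 45]
In a BST, the LCA of p=21, q=36 is the first node v on the
root-to-leaf path with p <= v <= q (go left if both < v, right if both > v).
Walk from root:
  at 13: both 21 and 36 > 13, go right
  at 31: 21 <= 31 <= 36, this is the LCA
LCA = 31


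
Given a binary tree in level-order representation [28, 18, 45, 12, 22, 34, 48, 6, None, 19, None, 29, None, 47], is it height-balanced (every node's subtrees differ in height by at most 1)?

Tree (level-order array): [28, 18, 45, 12, 22, 34, 48, 6, None, 19, None, 29, None, 47]
Definition: a tree is height-balanced if, at every node, |h(left) - h(right)| <= 1 (empty subtree has height -1).
Bottom-up per-node check:
  node 6: h_left=-1, h_right=-1, diff=0 [OK], height=0
  node 12: h_left=0, h_right=-1, diff=1 [OK], height=1
  node 19: h_left=-1, h_right=-1, diff=0 [OK], height=0
  node 22: h_left=0, h_right=-1, diff=1 [OK], height=1
  node 18: h_left=1, h_right=1, diff=0 [OK], height=2
  node 29: h_left=-1, h_right=-1, diff=0 [OK], height=0
  node 34: h_left=0, h_right=-1, diff=1 [OK], height=1
  node 47: h_left=-1, h_right=-1, diff=0 [OK], height=0
  node 48: h_left=0, h_right=-1, diff=1 [OK], height=1
  node 45: h_left=1, h_right=1, diff=0 [OK], height=2
  node 28: h_left=2, h_right=2, diff=0 [OK], height=3
All nodes satisfy the balance condition.
Result: Balanced


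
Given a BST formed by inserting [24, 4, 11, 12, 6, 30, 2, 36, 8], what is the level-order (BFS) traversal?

Tree insertion order: [24, 4, 11, 12, 6, 30, 2, 36, 8]
Tree (level-order array): [24, 4, 30, 2, 11, None, 36, None, None, 6, 12, None, None, None, 8]
BFS from the root, enqueuing left then right child of each popped node:
  queue [24] -> pop 24, enqueue [4, 30], visited so far: [24]
  queue [4, 30] -> pop 4, enqueue [2, 11], visited so far: [24, 4]
  queue [30, 2, 11] -> pop 30, enqueue [36], visited so far: [24, 4, 30]
  queue [2, 11, 36] -> pop 2, enqueue [none], visited so far: [24, 4, 30, 2]
  queue [11, 36] -> pop 11, enqueue [6, 12], visited so far: [24, 4, 30, 2, 11]
  queue [36, 6, 12] -> pop 36, enqueue [none], visited so far: [24, 4, 30, 2, 11, 36]
  queue [6, 12] -> pop 6, enqueue [8], visited so far: [24, 4, 30, 2, 11, 36, 6]
  queue [12, 8] -> pop 12, enqueue [none], visited so far: [24, 4, 30, 2, 11, 36, 6, 12]
  queue [8] -> pop 8, enqueue [none], visited so far: [24, 4, 30, 2, 11, 36, 6, 12, 8]
Result: [24, 4, 30, 2, 11, 36, 6, 12, 8]


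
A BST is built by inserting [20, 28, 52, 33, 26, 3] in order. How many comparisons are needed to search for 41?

Search path for 41: 20 -> 28 -> 52 -> 33
Found: False
Comparisons: 4


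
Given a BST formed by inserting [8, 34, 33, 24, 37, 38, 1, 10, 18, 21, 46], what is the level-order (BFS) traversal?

Tree insertion order: [8, 34, 33, 24, 37, 38, 1, 10, 18, 21, 46]
Tree (level-order array): [8, 1, 34, None, None, 33, 37, 24, None, None, 38, 10, None, None, 46, None, 18, None, None, None, 21]
BFS from the root, enqueuing left then right child of each popped node:
  queue [8] -> pop 8, enqueue [1, 34], visited so far: [8]
  queue [1, 34] -> pop 1, enqueue [none], visited so far: [8, 1]
  queue [34] -> pop 34, enqueue [33, 37], visited so far: [8, 1, 34]
  queue [33, 37] -> pop 33, enqueue [24], visited so far: [8, 1, 34, 33]
  queue [37, 24] -> pop 37, enqueue [38], visited so far: [8, 1, 34, 33, 37]
  queue [24, 38] -> pop 24, enqueue [10], visited so far: [8, 1, 34, 33, 37, 24]
  queue [38, 10] -> pop 38, enqueue [46], visited so far: [8, 1, 34, 33, 37, 24, 38]
  queue [10, 46] -> pop 10, enqueue [18], visited so far: [8, 1, 34, 33, 37, 24, 38, 10]
  queue [46, 18] -> pop 46, enqueue [none], visited so far: [8, 1, 34, 33, 37, 24, 38, 10, 46]
  queue [18] -> pop 18, enqueue [21], visited so far: [8, 1, 34, 33, 37, 24, 38, 10, 46, 18]
  queue [21] -> pop 21, enqueue [none], visited so far: [8, 1, 34, 33, 37, 24, 38, 10, 46, 18, 21]
Result: [8, 1, 34, 33, 37, 24, 38, 10, 46, 18, 21]


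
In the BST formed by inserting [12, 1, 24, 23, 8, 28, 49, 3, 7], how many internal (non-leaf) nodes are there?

Tree built from: [12, 1, 24, 23, 8, 28, 49, 3, 7]
Tree (level-order array): [12, 1, 24, None, 8, 23, 28, 3, None, None, None, None, 49, None, 7]
Rule: An internal node has at least one child.
Per-node child counts:
  node 12: 2 child(ren)
  node 1: 1 child(ren)
  node 8: 1 child(ren)
  node 3: 1 child(ren)
  node 7: 0 child(ren)
  node 24: 2 child(ren)
  node 23: 0 child(ren)
  node 28: 1 child(ren)
  node 49: 0 child(ren)
Matching nodes: [12, 1, 8, 3, 24, 28]
Count of internal (non-leaf) nodes: 6


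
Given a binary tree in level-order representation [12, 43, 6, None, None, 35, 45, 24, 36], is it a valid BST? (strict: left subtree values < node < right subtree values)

Level-order array: [12, 43, 6, None, None, 35, 45, 24, 36]
Validate using subtree bounds (lo, hi): at each node, require lo < value < hi,
then recurse left with hi=value and right with lo=value.
Preorder trace (stopping at first violation):
  at node 12 with bounds (-inf, +inf): OK
  at node 43 with bounds (-inf, 12): VIOLATION
Node 43 violates its bound: not (-inf < 43 < 12).
Result: Not a valid BST


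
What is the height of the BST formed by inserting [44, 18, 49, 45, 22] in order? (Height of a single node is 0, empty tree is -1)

Insertion order: [44, 18, 49, 45, 22]
Tree (level-order array): [44, 18, 49, None, 22, 45]
Compute height bottom-up (empty subtree = -1):
  height(22) = 1 + max(-1, -1) = 0
  height(18) = 1 + max(-1, 0) = 1
  height(45) = 1 + max(-1, -1) = 0
  height(49) = 1 + max(0, -1) = 1
  height(44) = 1 + max(1, 1) = 2
Height = 2


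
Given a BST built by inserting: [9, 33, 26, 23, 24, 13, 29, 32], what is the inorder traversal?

Tree insertion order: [9, 33, 26, 23, 24, 13, 29, 32]
Tree (level-order array): [9, None, 33, 26, None, 23, 29, 13, 24, None, 32]
Inorder traversal: [9, 13, 23, 24, 26, 29, 32, 33]


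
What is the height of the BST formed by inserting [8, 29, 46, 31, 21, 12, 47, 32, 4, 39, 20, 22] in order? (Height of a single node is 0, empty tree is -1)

Insertion order: [8, 29, 46, 31, 21, 12, 47, 32, 4, 39, 20, 22]
Tree (level-order array): [8, 4, 29, None, None, 21, 46, 12, 22, 31, 47, None, 20, None, None, None, 32, None, None, None, None, None, 39]
Compute height bottom-up (empty subtree = -1):
  height(4) = 1 + max(-1, -1) = 0
  height(20) = 1 + max(-1, -1) = 0
  height(12) = 1 + max(-1, 0) = 1
  height(22) = 1 + max(-1, -1) = 0
  height(21) = 1 + max(1, 0) = 2
  height(39) = 1 + max(-1, -1) = 0
  height(32) = 1 + max(-1, 0) = 1
  height(31) = 1 + max(-1, 1) = 2
  height(47) = 1 + max(-1, -1) = 0
  height(46) = 1 + max(2, 0) = 3
  height(29) = 1 + max(2, 3) = 4
  height(8) = 1 + max(0, 4) = 5
Height = 5


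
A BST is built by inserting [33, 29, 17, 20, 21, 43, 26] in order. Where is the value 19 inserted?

Starting tree (level order): [33, 29, 43, 17, None, None, None, None, 20, None, 21, None, 26]
Insertion path: 33 -> 29 -> 17 -> 20
Result: insert 19 as left child of 20
Final tree (level order): [33, 29, 43, 17, None, None, None, None, 20, 19, 21, None, None, None, 26]


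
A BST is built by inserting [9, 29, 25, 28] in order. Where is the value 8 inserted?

Starting tree (level order): [9, None, 29, 25, None, None, 28]
Insertion path: 9
Result: insert 8 as left child of 9
Final tree (level order): [9, 8, 29, None, None, 25, None, None, 28]


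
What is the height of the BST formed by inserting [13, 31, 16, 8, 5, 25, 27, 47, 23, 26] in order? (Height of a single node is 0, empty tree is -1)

Insertion order: [13, 31, 16, 8, 5, 25, 27, 47, 23, 26]
Tree (level-order array): [13, 8, 31, 5, None, 16, 47, None, None, None, 25, None, None, 23, 27, None, None, 26]
Compute height bottom-up (empty subtree = -1):
  height(5) = 1 + max(-1, -1) = 0
  height(8) = 1 + max(0, -1) = 1
  height(23) = 1 + max(-1, -1) = 0
  height(26) = 1 + max(-1, -1) = 0
  height(27) = 1 + max(0, -1) = 1
  height(25) = 1 + max(0, 1) = 2
  height(16) = 1 + max(-1, 2) = 3
  height(47) = 1 + max(-1, -1) = 0
  height(31) = 1 + max(3, 0) = 4
  height(13) = 1 + max(1, 4) = 5
Height = 5


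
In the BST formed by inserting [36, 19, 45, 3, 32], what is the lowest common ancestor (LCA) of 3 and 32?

Tree insertion order: [36, 19, 45, 3, 32]
Tree (level-order array): [36, 19, 45, 3, 32]
In a BST, the LCA of p=3, q=32 is the first node v on the
root-to-leaf path with p <= v <= q (go left if both < v, right if both > v).
Walk from root:
  at 36: both 3 and 32 < 36, go left
  at 19: 3 <= 19 <= 32, this is the LCA
LCA = 19


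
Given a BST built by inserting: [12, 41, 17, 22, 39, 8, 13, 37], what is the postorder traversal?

Tree insertion order: [12, 41, 17, 22, 39, 8, 13, 37]
Tree (level-order array): [12, 8, 41, None, None, 17, None, 13, 22, None, None, None, 39, 37]
Postorder traversal: [8, 13, 37, 39, 22, 17, 41, 12]


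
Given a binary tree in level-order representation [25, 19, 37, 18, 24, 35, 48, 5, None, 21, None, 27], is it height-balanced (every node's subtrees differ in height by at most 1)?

Tree (level-order array): [25, 19, 37, 18, 24, 35, 48, 5, None, 21, None, 27]
Definition: a tree is height-balanced if, at every node, |h(left) - h(right)| <= 1 (empty subtree has height -1).
Bottom-up per-node check:
  node 5: h_left=-1, h_right=-1, diff=0 [OK], height=0
  node 18: h_left=0, h_right=-1, diff=1 [OK], height=1
  node 21: h_left=-1, h_right=-1, diff=0 [OK], height=0
  node 24: h_left=0, h_right=-1, diff=1 [OK], height=1
  node 19: h_left=1, h_right=1, diff=0 [OK], height=2
  node 27: h_left=-1, h_right=-1, diff=0 [OK], height=0
  node 35: h_left=0, h_right=-1, diff=1 [OK], height=1
  node 48: h_left=-1, h_right=-1, diff=0 [OK], height=0
  node 37: h_left=1, h_right=0, diff=1 [OK], height=2
  node 25: h_left=2, h_right=2, diff=0 [OK], height=3
All nodes satisfy the balance condition.
Result: Balanced
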